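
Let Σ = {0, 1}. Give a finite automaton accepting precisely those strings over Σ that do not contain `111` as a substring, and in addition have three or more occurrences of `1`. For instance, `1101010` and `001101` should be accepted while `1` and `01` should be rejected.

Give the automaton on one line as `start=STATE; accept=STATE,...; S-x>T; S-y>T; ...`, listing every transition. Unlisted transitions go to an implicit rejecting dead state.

start=A; accept=H,I,J; A-0>A; A-1>B; B-0>C; B-1>D; C-0>C; C-1>E; D-0>F; D-1>G; E-0>F; E-1>H; F-0>F; F-1>I; G-0>G; G-1>G; H-0>J; H-1>G; I-0>J; I-1>H; J-0>J; J-1>I

Handle the two conditions separately and then intersect. One (4 states) tracks partial matches of the forbidden pattern `111`; the other (5 states) tracks the count of `1`s, saturating at 4. Each combined state is a pair, one component from each; accept when both components accept. Equivalent product states are then merged.
A 10-state machine:
       0  1 
>  A   A  B 
   B   C  D 
   C   C  E 
   D   F  G 
   E   F  H 
   F   F  I 
   G   G  G 
 * H   J  G 
 * I   J  H 
 * J   J  I 
(> = start, * = accepting)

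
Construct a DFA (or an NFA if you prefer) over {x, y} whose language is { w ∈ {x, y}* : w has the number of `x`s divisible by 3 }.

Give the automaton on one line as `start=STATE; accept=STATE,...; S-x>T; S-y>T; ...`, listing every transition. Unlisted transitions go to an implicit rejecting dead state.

The only thing that matters is how many `x`s have appeared, reduced mod 3. Use one state per residue: A for 0, …, C for 2. Reading `x` moves to the next residue; anything else stays put. A is accepting.
       x  y 
>* A   B  A 
   B   C  B 
   C   A  C 
(> = start, * = accepting)

start=A; accept=A; A-x>B; A-y>A; B-x>C; B-y>B; C-x>A; C-y>C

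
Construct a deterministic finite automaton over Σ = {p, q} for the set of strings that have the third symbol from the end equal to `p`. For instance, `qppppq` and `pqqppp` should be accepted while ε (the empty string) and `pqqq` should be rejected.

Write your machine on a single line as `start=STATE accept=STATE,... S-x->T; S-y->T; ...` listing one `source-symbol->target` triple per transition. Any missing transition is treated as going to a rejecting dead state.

Because acceptance depends on a position counted from the end, the machine has to buffer the most recent 3 symbols. Make each state the string of the last up-to-3 symbols read; on input `x` shift the window left and append `x`. Accept when the buffered window has length 3 and begins with `p`.
With 15 states:
          p    q  
>  S0     S1   S2 
   S1     S3   S4 
   S2     S5   S6 
   S3     S7   S8 
   S4     S9  S10 
   S5    S11  S12 
   S6    S13  S14 
 * S7     S7   S8 
 * S8     S9  S10 
 * S9    S11  S12 
 * S10   S13  S14 
   S11    S7   S8 
   S12    S9  S10 
   S13   S11  S12 
   S14   S13  S14 
(> = start, * = accepting)

start=S0; accept=S7,S8,S9,S10; S0-p->S1; S0-q->S2; S1-p->S3; S1-q->S4; S2-p->S5; S2-q->S6; S3-p->S7; S3-q->S8; S4-p->S9; S4-q->S10; S5-p->S11; S5-q->S12; S6-p->S13; S6-q->S14; S7-p->S7; S7-q->S8; S8-p->S9; S8-q->S10; S9-p->S11; S9-q->S12; S10-p->S13; S10-q->S14; S11-p->S7; S11-q->S8; S12-p->S9; S12-q->S10; S13-p->S11; S13-q->S12; S14-p->S13; S14-q->S14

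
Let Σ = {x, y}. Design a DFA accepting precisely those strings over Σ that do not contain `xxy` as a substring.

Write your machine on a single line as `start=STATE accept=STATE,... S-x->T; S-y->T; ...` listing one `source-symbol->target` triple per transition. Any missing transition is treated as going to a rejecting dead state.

start=A; accept=A,B,C; A-x->B; A-y->A; B-x->C; B-y->A; C-x->C; C-y->D; D-x->D; D-y->D

Track partial matches of the forbidden pattern `xxy`. State D is a dead state reached once `xxy` has occurred; every other state accepts. A means no part of `xxy` is currently matched.
A 4-state machine:
       x  y 
>* A   B  A 
 * B   C  A 
 * C   C  D 
   D   D  D 
(> = start, * = accepting)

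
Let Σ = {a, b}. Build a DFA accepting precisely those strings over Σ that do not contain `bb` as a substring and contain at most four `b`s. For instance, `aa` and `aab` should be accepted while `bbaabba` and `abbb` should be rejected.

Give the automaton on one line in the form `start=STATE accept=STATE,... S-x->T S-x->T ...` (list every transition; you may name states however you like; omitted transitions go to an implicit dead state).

Run two small machines in parallel and take their product. The first has 3 states tracking partial matches of the forbidden pattern `bb`; the second has 6 states tracking the count of `b`s, saturating at 5. A product state is a pair (one from each), accepting exactly when both do.
          a    b  
>* s0     s0   s1 
 * s1     s2   s3 
 * s2     s2   s4 
   s3     s3   s5 
 * s4     s6   s5 
   s5     s5   s7 
 * s6     s6   s8 
   s7     s7   s9 
 * s8    s10   s7 
   s9     s9   s9 
 * s10   s10  s11 
 * s11   s12   s9 
 * s12   s12  s13 
   s13   s14   s9 
   s14   s14  s13 
(> = start, * = accepting)

start=s0 accept=s0,s1,s2,s4,s6,s8,s10,s11,s12 s0-a->s0 s0-b->s1 s1-a->s2 s1-b->s3 s2-a->s2 s2-b->s4 s3-a->s3 s3-b->s5 s4-a->s6 s4-b->s5 s5-a->s5 s5-b->s7 s6-a->s6 s6-b->s8 s7-a->s7 s7-b->s9 s8-a->s10 s8-b->s7 s9-a->s9 s9-b->s9 s10-a->s10 s10-b->s11 s11-a->s12 s11-b->s9 s12-a->s12 s12-b->s13 s13-a->s14 s13-b->s9 s14-a->s14 s14-b->s13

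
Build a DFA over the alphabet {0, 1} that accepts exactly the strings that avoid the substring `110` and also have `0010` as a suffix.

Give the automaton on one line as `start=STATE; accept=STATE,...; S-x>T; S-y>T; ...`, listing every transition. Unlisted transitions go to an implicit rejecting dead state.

start=s0; accept=s6; s0-0>s1; s0-1>s2; s1-0>s3; s1-1>s2; s2-0>s1; s2-1>s4; s3-0>s3; s3-1>s5; s4-0>s4; s4-1>s4; s5-0>s6; s5-1>s4; s6-0>s3; s6-1>s2

Handle the two conditions separately and then intersect. The first has 4 states tracking partial matches of the forbidden pattern `110`; the second has 5 states tracking how much of the suffix `0010` has currently been matched. A product state is a pair (one from each), accepting exactly when both do. After merging equivalent states the machine shrinks.
A 7-state machine:
        0   1  
>  s0   s1  s2 
   s1   s3  s2 
   s2   s1  s4 
   s3   s3  s5 
   s4   s4  s4 
   s5   s6  s4 
 * s6   s3  s2 
(> = start, * = accepting)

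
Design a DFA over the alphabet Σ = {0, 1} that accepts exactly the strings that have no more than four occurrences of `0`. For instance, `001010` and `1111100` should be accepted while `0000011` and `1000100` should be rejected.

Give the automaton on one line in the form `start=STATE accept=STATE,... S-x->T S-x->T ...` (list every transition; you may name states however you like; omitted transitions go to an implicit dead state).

Count `0`s, saturating at 5: states A through E mean 0 through 4 `0`s seen; F means more than 4. Each `0` increments (capped at F); other symbols loop. Accept from {A, B, C, D, E}.
       0  1 
>* A   B  A 
 * B   C  B 
 * C   D  C 
 * D   E  D 
 * E   F  E 
   F   F  F 
(> = start, * = accepting)

start=A accept=A,B,C,D,E A-0->B A-1->A B-0->C B-1->B C-0->D C-1->C D-0->E D-1->D E-0->F E-1->E F-0->F F-1->F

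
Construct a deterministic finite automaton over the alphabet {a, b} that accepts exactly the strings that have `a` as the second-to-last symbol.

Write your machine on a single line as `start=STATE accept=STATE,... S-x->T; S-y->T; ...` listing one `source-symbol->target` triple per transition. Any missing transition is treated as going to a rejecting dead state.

A DFA must remember the last 2 symbols (since which symbol is second-to-last isn't known until the input ends). Use one state per possible window of the last ≤2 symbols; accept from those whose window starts with `a`.
        a   b  
>  S0   S1  S2 
   S1   S3  S4 
   S2   S5  S6 
 * S3   S3  S4 
 * S4   S5  S6 
   S5   S3  S4 
   S6   S5  S6 
(> = start, * = accepting)

start=S0; accept=S3,S4; S0-a->S1; S0-b->S2; S1-a->S3; S1-b->S4; S2-a->S5; S2-b->S6; S3-a->S3; S3-b->S4; S4-a->S5; S4-b->S6; S5-a->S3; S5-b->S4; S6-a->S5; S6-b->S6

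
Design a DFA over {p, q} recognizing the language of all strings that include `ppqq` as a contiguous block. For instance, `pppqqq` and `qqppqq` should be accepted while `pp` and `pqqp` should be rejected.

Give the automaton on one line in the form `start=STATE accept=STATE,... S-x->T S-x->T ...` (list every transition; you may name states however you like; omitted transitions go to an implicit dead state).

Track how much of `ppqq` has been matched so far: state s0 is no progress, s4 is the absorbing accept state reached once `ppqq` has occurred. Intermediate states record partial matches; on a mismatch, fall back to the longest reusable overlap.
With 5 states:
        p   q  
>  s0   s1  s0 
   s1   s2  s0 
   s2   s2  s3 
   s3   s1  s4 
 * s4   s4  s4 
(> = start, * = accepting)

start=s0 accept=s4 s0-p->s1 s0-q->s0 s1-p->s2 s1-q->s0 s2-p->s2 s2-q->s3 s3-p->s1 s3-q->s4 s4-p->s4 s4-q->s4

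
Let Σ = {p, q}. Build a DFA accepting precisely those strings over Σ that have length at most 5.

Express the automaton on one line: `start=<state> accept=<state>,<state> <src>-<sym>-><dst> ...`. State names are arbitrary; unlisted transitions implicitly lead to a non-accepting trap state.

start=A accept=A,B,C,D,E,F A-p->B A-q->B B-p->C B-q->C C-p->D C-q->D D-p->E D-q->E E-p->F E-q->F F-p->G F-q->G G-p->G G-q->G

We only need to distinguish lengths 0, 1, …, 5, and '>5'. Chain A → B → C → D → E → F → G on every symbol, with G looping. Accepting states: {A, B, C, D, E, F}.
       p  q 
>* A   B  B 
 * B   C  C 
 * C   D  D 
 * D   E  E 
 * E   F  F 
 * F   G  G 
   G   G  G 
(> = start, * = accepting)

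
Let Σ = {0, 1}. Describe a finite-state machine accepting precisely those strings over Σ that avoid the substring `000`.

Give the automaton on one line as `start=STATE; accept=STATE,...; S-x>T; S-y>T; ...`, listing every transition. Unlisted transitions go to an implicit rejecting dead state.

Track partial matches of the forbidden pattern `000`. State D is a dead state reached once `000` has occurred; every other state accepts. A means no part of `000` is currently matched.
A 4-state machine:
       0  1 
>* A   B  A 
 * B   C  A 
 * C   D  A 
   D   D  D 
(> = start, * = accepting)

start=A; accept=A,B,C; A-0>B; A-1>A; B-0>C; B-1>A; C-0>D; C-1>A; D-0>D; D-1>D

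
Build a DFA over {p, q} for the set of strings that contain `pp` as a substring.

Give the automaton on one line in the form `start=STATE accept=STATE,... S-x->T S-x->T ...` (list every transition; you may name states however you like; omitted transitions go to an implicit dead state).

start=A accept=C A-p->B A-q->A B-p->C B-q->A C-p->C C-q->C

States A..B record the length of the longest prefix of `pp` that matches the current input suffix. Reaching C means `pp` has been seen, and we stay there forever. Accept from C.
3 states suffice.
       p  q 
>  A   B  A 
   B   C  A 
 * C   C  C 
(> = start, * = accepting)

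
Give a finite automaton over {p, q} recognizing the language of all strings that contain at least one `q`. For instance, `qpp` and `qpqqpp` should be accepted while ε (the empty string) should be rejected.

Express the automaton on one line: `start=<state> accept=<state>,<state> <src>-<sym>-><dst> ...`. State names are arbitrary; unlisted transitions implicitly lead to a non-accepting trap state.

Only the number of `q`s matters, and only up to 2. Make a chain s0 → s1 → s2 advanced by each `q` (with s2 absorbing); every other symbol self-loops. The accepting set is {s1, s2}.
A 3-state machine:
        p   q  
>  s0   s0  s1 
 * s1   s1  s2 
 * s2   s2  s2 
(> = start, * = accepting)

start=s0 accept=s1,s2 s0-p->s0 s0-q->s1 s1-p->s1 s1-q->s2 s2-p->s2 s2-q->s2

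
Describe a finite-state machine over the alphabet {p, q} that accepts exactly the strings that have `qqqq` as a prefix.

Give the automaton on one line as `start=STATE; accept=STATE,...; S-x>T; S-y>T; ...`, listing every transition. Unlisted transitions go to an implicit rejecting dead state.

Check the first 4 symbols one by one: S0 through S3 record how many have matched `qqqq` so far; any wrong symbol goes to the dead state S5. After all 4 match we enter the accepting sink S4.
A 6-state machine:
        p   q  
>  S0   S5  S1 
   S1   S5  S2 
   S2   S5  S3 
   S3   S5  S4 
 * S4   S4  S4 
   S5   S5  S5 
(> = start, * = accepting)

start=S0; accept=S4; S0-p>S5; S0-q>S1; S1-p>S5; S1-q>S2; S2-p>S5; S2-q>S3; S3-p>S5; S3-q>S4; S4-p>S4; S4-q>S4; S5-p>S5; S5-q>S5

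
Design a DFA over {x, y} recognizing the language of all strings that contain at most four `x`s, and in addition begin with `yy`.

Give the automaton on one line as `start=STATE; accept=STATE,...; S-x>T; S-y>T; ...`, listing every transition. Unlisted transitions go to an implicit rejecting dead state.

Build one automaton per condition and run them in lockstep. The first has 6 states tracking the count of `x`s, saturating at 5; the second has 4 states tracking whether the input so far still matches the prefix `yy`. A product state is a pair (one from each), accepting exactly when both do.
With 13 states:
          x    y  
>  s0     s1   s2 
   s1     s3   s1 
   s2     s1   s4 
   s3     s5   s3 
 * s4     s6   s4 
   s5     s7   s5 
 * s6     s8   s6 
   s7     s9   s7 
 * s8    s10   s8 
   s9     s9   s9 
 * s10   s11  s10 
 * s11   s12  s11 
   s12   s12  s12 
(> = start, * = accepting)

start=s0; accept=s4,s6,s8,s10,s11; s0-x>s1; s0-y>s2; s1-x>s3; s1-y>s1; s2-x>s1; s2-y>s4; s3-x>s5; s3-y>s3; s4-x>s6; s4-y>s4; s5-x>s7; s5-y>s5; s6-x>s8; s6-y>s6; s7-x>s9; s7-y>s7; s8-x>s10; s8-y>s8; s9-x>s9; s9-y>s9; s10-x>s11; s10-y>s10; s11-x>s12; s11-y>s11; s12-x>s12; s12-y>s12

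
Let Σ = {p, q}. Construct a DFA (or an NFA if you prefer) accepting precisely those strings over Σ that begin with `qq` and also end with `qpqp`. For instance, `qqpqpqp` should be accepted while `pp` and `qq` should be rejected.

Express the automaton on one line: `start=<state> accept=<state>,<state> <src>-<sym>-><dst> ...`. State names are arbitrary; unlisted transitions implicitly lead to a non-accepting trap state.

Run two small machines in parallel and take their product. One (4 states) tracks whether the input so far still matches the prefix `qq`; the other (5 states) tracks how much of the suffix `qpqp` has currently been matched. Each combined state is a pair, one component from each; accept when both components accept.
          p    q  
>  S0     S1   S2 
   S1     S1   S3 
   S2     S4   S5 
   S3     S4   S3 
   S4     S1   S6 
   S5     S7   S5 
   S6     S8   S3 
   S7     S9  S10 
   S8     S1   S6 
   S9     S9   S5 
   S10   S11   S5 
 * S11    S9  S10 
(> = start, * = accepting)

start=S0 accept=S11 S0-p->S1 S0-q->S2 S1-p->S1 S1-q->S3 S2-p->S4 S2-q->S5 S3-p->S4 S3-q->S3 S4-p->S1 S4-q->S6 S5-p->S7 S5-q->S5 S6-p->S8 S6-q->S3 S7-p->S9 S7-q->S10 S8-p->S1 S8-q->S6 S9-p->S9 S9-q->S5 S10-p->S11 S10-q->S5 S11-p->S9 S11-q->S10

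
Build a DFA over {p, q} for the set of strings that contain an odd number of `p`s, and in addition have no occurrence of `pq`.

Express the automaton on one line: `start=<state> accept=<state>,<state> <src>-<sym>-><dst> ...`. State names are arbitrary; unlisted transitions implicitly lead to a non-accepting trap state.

Handle the two conditions separately and then intersect. One (2 states) tracks the count of `p`s modulo 2; the other (3 states) tracks partial matches of the forbidden pattern `pq`. Each combined state is a pair, one component from each; accept when both components accept.
A 5-state machine:
        p   q  
>  s0   s1  s0 
 * s1   s2  s3 
   s2   s1  s4 
   s3   s4  s3 
   s4   s3  s4 
(> = start, * = accepting)

start=s0 accept=s1 s0-p->s1 s0-q->s0 s1-p->s2 s1-q->s3 s2-p->s1 s2-q->s4 s3-p->s4 s3-q->s3 s4-p->s3 s4-q->s4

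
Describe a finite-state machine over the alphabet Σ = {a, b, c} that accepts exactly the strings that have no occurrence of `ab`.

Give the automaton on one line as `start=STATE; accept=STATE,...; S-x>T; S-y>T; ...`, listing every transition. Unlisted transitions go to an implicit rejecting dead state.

Track partial matches of the forbidden pattern `ab`. State q2 is a dead state reached once `ab` has occurred; every other state accepts. q0 means no part of `ab` is currently matched.
3 states suffice.
        a   b   c  
>* q0   q1  q0  q0 
 * q1   q1  q2  q0 
   q2   q2  q2  q2 
(> = start, * = accepting)

start=q0; accept=q0,q1; q0-a>q1; q0-b>q0; q0-c>q0; q1-a>q1; q1-b>q2; q1-c>q0; q2-a>q2; q2-b>q2; q2-c>q2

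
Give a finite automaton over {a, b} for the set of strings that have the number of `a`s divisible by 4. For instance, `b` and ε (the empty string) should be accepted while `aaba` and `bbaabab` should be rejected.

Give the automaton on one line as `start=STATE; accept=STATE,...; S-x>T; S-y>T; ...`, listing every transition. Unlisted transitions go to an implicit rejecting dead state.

start=s0; accept=s0; s0-a>s1; s0-b>s0; s1-a>s2; s1-b>s1; s2-a>s3; s2-b>s2; s3-a>s0; s3-b>s3

The only thing that matters is how many `a`s have appeared, reduced mod 4. Use one state per residue: s0 for 0, …, s3 for 3. Reading `a` moves to the next residue; anything else stays put. s0 is accepting.
        a   b  
>* s0   s1  s0 
   s1   s2  s1 
   s2   s3  s2 
   s3   s0  s3 
(> = start, * = accepting)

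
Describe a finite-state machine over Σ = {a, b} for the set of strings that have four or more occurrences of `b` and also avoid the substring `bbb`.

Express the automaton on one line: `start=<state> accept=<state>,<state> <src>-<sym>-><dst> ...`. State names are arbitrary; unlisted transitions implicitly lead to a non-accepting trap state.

start=q0 accept=q10,q11,q12 q0-a->q0 q0-b->q1 q1-a->q2 q1-b->q3 q2-a->q2 q2-b->q4 q3-a->q5 q3-b->q6 q4-a->q5 q4-b->q7 q5-a->q5 q5-b->q8 q6-a->q6 q6-b->q6 q7-a->q9 q7-b->q6 q8-a->q9 q8-b->q10 q9-a->q9 q9-b->q11 q10-a->q12 q10-b->q6 q11-a->q12 q11-b->q10 q12-a->q12 q12-b->q11

Build one automaton per condition and run them in lockstep. One (6 states) tracks the count of `b`s, saturating at 5; the other (4 states) tracks partial matches of the forbidden pattern `bbb`. Each combined state is a pair, one component from each; accept when both components accept. After merging equivalent states the machine shrinks.
          a    b  
>  q0     q0   q1 
   q1     q2   q3 
   q2     q2   q4 
   q3     q5   q6 
   q4     q5   q7 
   q5     q5   q8 
   q6     q6   q6 
   q7     q9   q6 
   q8     q9  q10 
   q9     q9  q11 
 * q10   q12   q6 
 * q11   q12  q10 
 * q12   q12  q11 
(> = start, * = accepting)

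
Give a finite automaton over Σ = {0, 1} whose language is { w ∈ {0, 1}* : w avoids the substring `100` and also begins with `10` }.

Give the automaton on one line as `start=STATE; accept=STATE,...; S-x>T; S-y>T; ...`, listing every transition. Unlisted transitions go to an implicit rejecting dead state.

start=q0; accept=q3,q4; q0-0>q1; q0-1>q2; q1-0>q1; q1-1>q1; q2-0>q3; q2-1>q1; q3-0>q1; q3-1>q4; q4-0>q3; q4-1>q4

Run two small machines in parallel and take their product. The first has 4 states tracking partial matches of the forbidden pattern `100`; the second has 4 states tracking whether the input so far still matches the prefix `10`. A product state is a pair (one from each), accepting exactly when both do. After merging equivalent states the machine shrinks.
A 5-state machine:
        0   1  
>  q0   q1  q2 
   q1   q1  q1 
   q2   q3  q1 
 * q3   q1  q4 
 * q4   q3  q4 
(> = start, * = accepting)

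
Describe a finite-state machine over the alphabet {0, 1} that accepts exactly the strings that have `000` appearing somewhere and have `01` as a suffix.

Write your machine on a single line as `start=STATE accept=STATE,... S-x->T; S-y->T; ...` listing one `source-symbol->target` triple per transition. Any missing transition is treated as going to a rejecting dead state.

start=q0; accept=q4; q0-0->q1; q0-1->q0; q1-0->q2; q1-1->q0; q2-0->q3; q2-1->q0; q3-0->q3; q3-1->q4; q4-0->q3; q4-1->q5; q5-0->q3; q5-1->q5

Handle the two conditions separately and then intersect. The first has 4 states tracking whether and how much of `000` has been seen; the second has 3 states tracking how much of the suffix `01` has currently been matched. A product state is a pair (one from each), accepting exactly when both do. Equivalent product states are then merged.
6 states suffice.
        0   1  
>  q0   q1  q0 
   q1   q2  q0 
   q2   q3  q0 
   q3   q3  q4 
 * q4   q3  q5 
   q5   q3  q5 
(> = start, * = accepting)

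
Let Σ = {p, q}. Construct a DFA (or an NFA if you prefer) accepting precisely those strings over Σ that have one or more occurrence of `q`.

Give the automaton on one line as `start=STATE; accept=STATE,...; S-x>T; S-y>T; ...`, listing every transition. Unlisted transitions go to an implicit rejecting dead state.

start=s0; accept=s1,s2; s0-p>s0; s0-q>s1; s1-p>s1; s1-q>s2; s2-p>s2; s2-q>s2

Count `q`s, saturating at 2: state s0 means no `q` yet, s1 means one `q` seen, s2 means more than one. Each `q` increments (capped at s2); other symbols loop. Accept from {s1, s2}.
With 3 states:
        p   q  
>  s0   s0  s1 
 * s1   s1  s2 
 * s2   s2  s2 
(> = start, * = accepting)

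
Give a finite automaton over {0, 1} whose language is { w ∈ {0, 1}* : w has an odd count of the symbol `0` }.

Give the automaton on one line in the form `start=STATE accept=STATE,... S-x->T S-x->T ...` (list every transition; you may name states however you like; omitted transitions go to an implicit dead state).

start=q0 accept=q1 q0-0->q1 q0-1->q0 q1-0->q0 q1-1->q1

The only thing that matters is how many `0`s have appeared, reduced mod 2. Use one state per residue: q0 for 0, …, q1 for 1. Reading `0` moves to the next residue; anything else stays put. q1 is accepting.
With 2 states:
        0   1  
>  q0   q1  q0 
 * q1   q0  q1 
(> = start, * = accepting)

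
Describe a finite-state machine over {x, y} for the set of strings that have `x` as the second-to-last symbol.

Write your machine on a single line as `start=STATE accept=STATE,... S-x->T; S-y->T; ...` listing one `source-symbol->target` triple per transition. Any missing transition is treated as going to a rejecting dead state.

Because acceptance depends on a position counted from the end, the machine has to buffer the most recent 2 symbols. Make each state the string of the last up-to-2 symbols read; on input `x` shift the window left and append `x`. Accept when the buffered window has length 2 and begins with `x`.
        x   y  
>  s0   s1  s2 
   s1   s3  s4 
   s2   s5  s6 
 * s3   s3  s4 
 * s4   s5  s6 
   s5   s3  s4 
   s6   s5  s6 
(> = start, * = accepting)

start=s0; accept=s3,s4; s0-x->s1; s0-y->s2; s1-x->s3; s1-y->s4; s2-x->s5; s2-y->s6; s3-x->s3; s3-y->s4; s4-x->s5; s4-y->s6; s5-x->s3; s5-y->s4; s6-x->s5; s6-y->s6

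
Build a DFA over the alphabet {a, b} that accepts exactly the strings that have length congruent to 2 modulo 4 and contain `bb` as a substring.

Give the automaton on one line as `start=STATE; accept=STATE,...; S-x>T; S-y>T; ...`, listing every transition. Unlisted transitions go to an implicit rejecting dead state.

Build one automaton per condition and run them in lockstep. The first has 4 states tracking the input length modulo 4; the second has 3 states tracking whether and how much of `bb` has been seen. A product state is a pair (one from each), accepting exactly when both do.
12 states suffice.
          a    b  
>  s0     s1   s2 
   s1     s3   s4 
   s2     s3   s5 
   s3     s6   s7 
   s4     s6   s8 
 * s5     s8   s8 
   s6     s0   s9 
   s7     s0  s10 
   s8    s10  s10 
   s9     s1  s11 
   s10   s11  s11 
   s11    s5   s5 
(> = start, * = accepting)

start=s0; accept=s5; s0-a>s1; s0-b>s2; s1-a>s3; s1-b>s4; s2-a>s3; s2-b>s5; s3-a>s6; s3-b>s7; s4-a>s6; s4-b>s8; s5-a>s8; s5-b>s8; s6-a>s0; s6-b>s9; s7-a>s0; s7-b>s10; s8-a>s10; s8-b>s10; s9-a>s1; s9-b>s11; s10-a>s11; s10-b>s11; s11-a>s5; s11-b>s5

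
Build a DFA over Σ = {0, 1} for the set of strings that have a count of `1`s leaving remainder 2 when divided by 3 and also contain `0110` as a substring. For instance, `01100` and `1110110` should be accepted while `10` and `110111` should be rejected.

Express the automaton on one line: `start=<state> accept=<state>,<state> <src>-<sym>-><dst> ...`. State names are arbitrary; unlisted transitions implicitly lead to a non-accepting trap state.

Handle the two conditions separately and then intersect. The first has 3 states tracking the count of `1`s modulo 3; the second has 5 states tracking whether and how much of `0110` has been seen. A product state is a pair (one from each), accepting exactly when both do.
15 states suffice.
          0    1  
>  S0     S1   S2 
   S1     S1   S3 
   S2     S4   S5 
   S3     S4   S6 
   S4     S4   S7 
   S5     S8   S0 
   S6     S9   S0 
   S7     S8  S10 
   S8     S8  S11 
 * S9     S9  S12 
   S10   S12   S2 
   S11    S1  S13 
   S12   S12  S14 
   S13   S14   S5 
   S14   S14   S9 
(> = start, * = accepting)

start=S0 accept=S9 S0-0->S1 S0-1->S2 S1-0->S1 S1-1->S3 S2-0->S4 S2-1->S5 S3-0->S4 S3-1->S6 S4-0->S4 S4-1->S7 S5-0->S8 S5-1->S0 S6-0->S9 S6-1->S0 S7-0->S8 S7-1->S10 S8-0->S8 S8-1->S11 S9-0->S9 S9-1->S12 S10-0->S12 S10-1->S2 S11-0->S1 S11-1->S13 S12-0->S12 S12-1->S14 S13-0->S14 S13-1->S5 S14-0->S14 S14-1->S9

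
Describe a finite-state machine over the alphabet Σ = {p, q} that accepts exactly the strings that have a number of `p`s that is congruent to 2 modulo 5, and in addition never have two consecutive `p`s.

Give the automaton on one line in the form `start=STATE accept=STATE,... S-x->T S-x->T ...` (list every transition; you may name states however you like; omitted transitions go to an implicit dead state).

Run two small machines in parallel and take their product. The first has 5 states tracking the count of `p`s modulo 5; the second has 3 states tracking partial matches of the forbidden pattern `pp`. A product state is a pair (one from each), accepting exactly when both do. After merging equivalent states the machine shrinks.
11 states suffice.
       p  q 
>  A   B  A 
   B   C  D 
   C   C  C 
   D   E  D 
 * E   C  F 
 * F   G  F 
   G   C  H 
   H   I  H 
   I   C  J 
   J   K  J 
   K   C  A 
(> = start, * = accepting)

start=A accept=E,F A-p->B A-q->A B-p->C B-q->D C-p->C C-q->C D-p->E D-q->D E-p->C E-q->F F-p->G F-q->F G-p->C G-q->H H-p->I H-q->H I-p->C I-q->J J-p->K J-q->J K-p->C K-q->A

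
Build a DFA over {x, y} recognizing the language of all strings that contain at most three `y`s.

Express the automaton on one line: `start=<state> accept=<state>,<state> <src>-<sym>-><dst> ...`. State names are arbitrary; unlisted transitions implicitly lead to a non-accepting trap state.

start=A accept=A,B,C,D A-x->A A-y->B B-x->B B-y->C C-x->C C-y->D D-x->D D-y->E E-x->E E-y->E

Count `y`s, saturating at 4: states A through D mean 0 through 3 `y`s seen; E means more than 3. Each `y` increments (capped at E); other symbols loop. Accept from {A, B, C, D}.
       x  y 
>* A   A  B 
 * B   B  C 
 * C   C  D 
 * D   D  E 
   E   E  E 
(> = start, * = accepting)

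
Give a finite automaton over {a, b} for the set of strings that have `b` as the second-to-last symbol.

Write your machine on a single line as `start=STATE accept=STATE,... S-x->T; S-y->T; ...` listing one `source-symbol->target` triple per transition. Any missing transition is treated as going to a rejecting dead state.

Because acceptance depends on a position counted from the end, the machine has to buffer the most recent 2 symbols. Make each state the string of the last up-to-2 symbols read; on input `x` shift the window left and append `x`. Accept when the buffered window has length 2 and begins with `b`.
        a   b  
>  s0   s1  s2 
   s1   s3  s4 
   s2   s5  s6 
   s3   s3  s4 
   s4   s5  s6 
 * s5   s3  s4 
 * s6   s5  s6 
(> = start, * = accepting)

start=s0; accept=s5,s6; s0-a->s1; s0-b->s2; s1-a->s3; s1-b->s4; s2-a->s5; s2-b->s6; s3-a->s3; s3-b->s4; s4-a->s5; s4-b->s6; s5-a->s3; s5-b->s4; s6-a->s5; s6-b->s6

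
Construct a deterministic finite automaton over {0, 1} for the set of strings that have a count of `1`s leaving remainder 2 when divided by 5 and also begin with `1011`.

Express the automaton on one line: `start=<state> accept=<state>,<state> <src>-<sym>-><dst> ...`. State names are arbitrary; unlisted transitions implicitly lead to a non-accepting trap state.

start=S0 accept=S9 S0-0->S1 S0-1->S2 S1-0->S1 S1-1->S1 S2-0->S3 S2-1->S1 S3-0->S1 S3-1->S4 S4-0->S1 S4-1->S5 S5-0->S5 S5-1->S6 S6-0->S6 S6-1->S7 S7-0->S7 S7-1->S8 S8-0->S8 S8-1->S9 S9-0->S9 S9-1->S5

Run two small machines in parallel and take their product. The first has 5 states tracking the count of `1`s modulo 5; the second has 6 states tracking whether the input so far still matches the prefix `1011`. A product state is a pair (one from each), accepting exactly when both do. Equivalent product states are then merged.
        0   1  
>  S0   S1  S2 
   S1   S1  S1 
   S2   S3  S1 
   S3   S1  S4 
   S4   S1  S5 
   S5   S5  S6 
   S6   S6  S7 
   S7   S7  S8 
   S8   S8  S9 
 * S9   S9  S5 
(> = start, * = accepting)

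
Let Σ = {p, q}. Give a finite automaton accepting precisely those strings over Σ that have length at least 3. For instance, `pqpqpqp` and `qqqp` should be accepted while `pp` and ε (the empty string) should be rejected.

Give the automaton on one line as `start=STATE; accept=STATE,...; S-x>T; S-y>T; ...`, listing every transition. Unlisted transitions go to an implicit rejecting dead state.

Count input length up to 4: every symbol moves from s0 toward s4, which means 'more than 3' and absorbs. Accept from {s3, s4}.
        p   q  
>  s0   s1  s1 
   s1   s2  s2 
   s2   s3  s3 
 * s3   s4  s4 
 * s4   s4  s4 
(> = start, * = accepting)

start=s0; accept=s3,s4; s0-p>s1; s0-q>s1; s1-p>s2; s1-q>s2; s2-p>s3; s2-q>s3; s3-p>s4; s3-q>s4; s4-p>s4; s4-q>s4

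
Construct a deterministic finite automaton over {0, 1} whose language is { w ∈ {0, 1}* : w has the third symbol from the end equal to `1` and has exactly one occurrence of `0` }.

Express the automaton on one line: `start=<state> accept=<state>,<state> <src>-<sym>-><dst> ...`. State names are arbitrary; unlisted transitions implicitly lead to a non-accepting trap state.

Build one automaton per condition and run them in lockstep. One (15 states) tracks the last 3 symbols read; the other (3 states) tracks the count of `0`s, saturating at 2. Each combined state is a pair, one component from each; accept when both components accept.
With 20 states:
          0    1  
>  q0     q1   q2 
   q1     q3   q4 
   q2     q5   q6 
   q3     q7   q8 
   q4     q9  q10 
   q5    q11  q12 
   q6    q13  q14 
   q7     q7   q8 
   q8     q9  q15 
   q9    q11  q16 
   q10   q17  q18 
   q11    q7   q8 
 * q12    q9  q10 
 * q13   q11  q12 
   q14   q13  q14 
   q15   q17  q19 
   q16    q9  q15 
   q17   q11  q16 
 * q18   q17  q18 
   q19   q17  q19 
(> = start, * = accepting)

start=q0 accept=q12,q13,q18 q0-0->q1 q0-1->q2 q1-0->q3 q1-1->q4 q2-0->q5 q2-1->q6 q3-0->q7 q3-1->q8 q4-0->q9 q4-1->q10 q5-0->q11 q5-1->q12 q6-0->q13 q6-1->q14 q7-0->q7 q7-1->q8 q8-0->q9 q8-1->q15 q9-0->q11 q9-1->q16 q10-0->q17 q10-1->q18 q11-0->q7 q11-1->q8 q12-0->q9 q12-1->q10 q13-0->q11 q13-1->q12 q14-0->q13 q14-1->q14 q15-0->q17 q15-1->q19 q16-0->q9 q16-1->q15 q17-0->q11 q17-1->q16 q18-0->q17 q18-1->q18 q19-0->q17 q19-1->q19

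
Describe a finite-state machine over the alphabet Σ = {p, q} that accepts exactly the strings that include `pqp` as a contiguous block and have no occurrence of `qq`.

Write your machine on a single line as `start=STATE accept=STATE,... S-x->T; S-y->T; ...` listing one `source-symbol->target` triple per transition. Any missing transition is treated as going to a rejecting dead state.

start=s0; accept=s5,s7; s0-p->s1; s0-q->s2; s1-p->s1; s1-q->s3; s2-p->s1; s2-q->s4; s3-p->s5; s3-q->s4; s4-p->s6; s4-q->s4; s5-p->s5; s5-q->s7; s6-p->s6; s6-q->s8; s7-p->s5; s7-q->s9; s8-p->s9; s8-q->s4; s9-p->s9; s9-q->s9

Handle the two conditions separately and then intersect. One (4 states) tracks whether and how much of `pqp` has been seen; the other (3 states) tracks partial matches of the forbidden pattern `qq`. Each combined state is a pair, one component from each; accept when both components accept.
With 10 states:
        p   q  
>  s0   s1  s2 
   s1   s1  s3 
   s2   s1  s4 
   s3   s5  s4 
   s4   s6  s4 
 * s5   s5  s7 
   s6   s6  s8 
 * s7   s5  s9 
   s8   s9  s4 
   s9   s9  s9 
(> = start, * = accepting)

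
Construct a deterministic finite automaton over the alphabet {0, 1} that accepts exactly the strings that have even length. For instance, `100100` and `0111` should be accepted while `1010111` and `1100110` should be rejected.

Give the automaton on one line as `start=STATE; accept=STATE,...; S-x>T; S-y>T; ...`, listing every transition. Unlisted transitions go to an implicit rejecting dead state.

start=q0; accept=q0; q0-0>q1; q0-1>q1; q1-0>q0; q1-1>q0

Count input length modulo 2: every symbol advances one step around the cycle q0 → q1 → q0. Accept at q0.
With 2 states:
        0   1  
>* q0   q1  q1 
   q1   q0  q0 
(> = start, * = accepting)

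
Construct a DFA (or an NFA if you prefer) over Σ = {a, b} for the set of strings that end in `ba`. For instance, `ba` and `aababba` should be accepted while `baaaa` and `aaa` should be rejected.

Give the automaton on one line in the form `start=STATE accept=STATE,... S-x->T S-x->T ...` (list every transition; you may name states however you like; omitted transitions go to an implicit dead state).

start=q0 accept=q2 q0-a->q0 q0-b->q1 q1-a->q2 q1-b->q1 q2-a->q0 q2-b->q1

Remember how much of `ba` the current input suffix matches. State q0 means no match yet; q1 means the last symbol is `b`; q2 means the last 2 symbols are `ba`. Only q2 accepts. On a mismatch, fall back to the longest proper suffix that is still a prefix of `ba`.
A 3-state machine:
        a   b  
>  q0   q0  q1 
   q1   q2  q1 
 * q2   q0  q1 
(> = start, * = accepting)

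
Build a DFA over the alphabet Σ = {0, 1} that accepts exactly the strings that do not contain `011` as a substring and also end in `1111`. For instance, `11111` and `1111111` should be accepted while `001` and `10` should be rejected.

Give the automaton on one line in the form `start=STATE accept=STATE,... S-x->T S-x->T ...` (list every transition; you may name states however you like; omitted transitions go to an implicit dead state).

Build one automaton per condition and run them in lockstep. The first has 4 states tracking partial matches of the forbidden pattern `011`; the second has 5 states tracking how much of the suffix `1111` has currently been matched. A product state is a pair (one from each), accepting exactly when both do. After merging equivalent states the machine shrinks.
        0   1  
>  s0   s1  s2 
   s1   s1  s1 
   s2   s1  s3 
   s3   s1  s4 
   s4   s1  s5 
 * s5   s1  s5 
(> = start, * = accepting)

start=s0 accept=s5 s0-0->s1 s0-1->s2 s1-0->s1 s1-1->s1 s2-0->s1 s2-1->s3 s3-0->s1 s3-1->s4 s4-0->s1 s4-1->s5 s5-0->s1 s5-1->s5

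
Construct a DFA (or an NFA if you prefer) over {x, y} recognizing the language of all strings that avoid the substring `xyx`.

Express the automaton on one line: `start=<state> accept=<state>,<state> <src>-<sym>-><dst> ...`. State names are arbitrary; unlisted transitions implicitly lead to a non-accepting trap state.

This is the complement of 'contains `xyx`'. Use the same substring-matching states — q0 through q3 holding how much of `xyx` has just been matched — but flip the accepting set: everything except the trap q3 accepts.
4 states suffice.
        x   y  
>* q0   q1  q0 
 * q1   q1  q2 
 * q2   q3  q0 
   q3   q3  q3 
(> = start, * = accepting)

start=q0 accept=q0,q1,q2 q0-x->q1 q0-y->q0 q1-x->q1 q1-y->q2 q2-x->q3 q2-y->q0 q3-x->q3 q3-y->q3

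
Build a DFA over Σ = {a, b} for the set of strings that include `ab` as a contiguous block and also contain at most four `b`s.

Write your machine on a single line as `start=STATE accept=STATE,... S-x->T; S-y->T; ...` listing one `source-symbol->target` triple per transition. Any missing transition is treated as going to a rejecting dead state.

start=s0; accept=s3,s6,s9,s12; s0-a->s1; s0-b->s2; s1-a->s1; s1-b->s3; s2-a->s4; s2-b->s5; s3-a->s3; s3-b->s6; s4-a->s4; s4-b->s6; s5-a->s7; s5-b->s8; s6-a->s6; s6-b->s9; s7-a->s7; s7-b->s9; s8-a->s10; s8-b->s11; s9-a->s9; s9-b->s12; s10-a->s10; s10-b->s12; s11-a->s13; s11-b->s14; s12-a->s12; s12-b->s15; s13-a->s13; s13-b->s15; s14-a->s16; s14-b->s14; s15-a->s15; s15-b->s15; s16-a->s16; s16-b->s15

Run two small machines in parallel and take their product. The first has 3 states tracking whether and how much of `ab` has been seen; the second has 6 states tracking the count of `b`s, saturating at 5. A product state is a pair (one from each), accepting exactly when both do.
          a    b  
>  s0     s1   s2 
   s1     s1   s3 
   s2     s4   s5 
 * s3     s3   s6 
   s4     s4   s6 
   s5     s7   s8 
 * s6     s6   s9 
   s7     s7   s9 
   s8    s10  s11 
 * s9     s9  s12 
   s10   s10  s12 
   s11   s13  s14 
 * s12   s12  s15 
   s13   s13  s15 
   s14   s16  s14 
   s15   s15  s15 
   s16   s16  s15 
(> = start, * = accepting)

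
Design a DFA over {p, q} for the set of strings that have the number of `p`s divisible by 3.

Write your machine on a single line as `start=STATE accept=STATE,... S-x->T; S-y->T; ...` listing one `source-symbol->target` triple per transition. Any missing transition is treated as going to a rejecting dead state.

Keep the running count of `p`s modulo 3: each `p` advances along the cycle A → B → C → A while other symbols loop. Accept at A.
A 3-state machine:
       p  q 
>* A   B  A 
   B   C  B 
   C   A  C 
(> = start, * = accepting)

start=A; accept=A; A-p->B; A-q->A; B-p->C; B-q->B; C-p->A; C-q->C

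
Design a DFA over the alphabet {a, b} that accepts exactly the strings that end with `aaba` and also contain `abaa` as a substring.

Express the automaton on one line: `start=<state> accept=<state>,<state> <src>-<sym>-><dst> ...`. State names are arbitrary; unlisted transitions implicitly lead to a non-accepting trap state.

start=q0 accept=q6 q0-a->q1 q0-b->q0 q1-a->q1 q1-b->q2 q2-a->q3 q2-b->q0 q3-a->q4 q3-b->q2 q4-a->q4 q4-b->q5 q5-a->q6 q5-b->q7 q6-a->q4 q6-b->q7 q7-a->q8 q7-b->q7 q8-a->q4 q8-b->q7

Handle the two conditions separately and then intersect. The first has 5 states tracking how much of the suffix `aaba` has currently been matched; the second has 5 states tracking whether and how much of `abaa` has been seen. A product state is a pair (one from each), accepting exactly when both do. Minimizing collapses redundant product states.
        a   b  
>  q0   q1  q0 
   q1   q1  q2 
   q2   q3  q0 
   q3   q4  q2 
   q4   q4  q5 
   q5   q6  q7 
 * q6   q4  q7 
   q7   q8  q7 
   q8   q4  q7 
(> = start, * = accepting)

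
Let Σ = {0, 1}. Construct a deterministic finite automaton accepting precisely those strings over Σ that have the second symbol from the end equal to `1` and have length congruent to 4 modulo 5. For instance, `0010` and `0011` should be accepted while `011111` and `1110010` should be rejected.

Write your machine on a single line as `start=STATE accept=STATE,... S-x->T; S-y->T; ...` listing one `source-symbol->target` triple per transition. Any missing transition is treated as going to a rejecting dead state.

start=s0; accept=s6; s0-0->s1; s0-1->s1; s1-0->s2; s1-1->s2; s2-0->s3; s2-1->s4; s3-0->s5; s3-1->s5; s4-0->s6; s4-1->s6; s5-0->s0; s5-1->s0; s6-0->s0; s6-1->s0

Build one automaton per condition and run them in lockstep. One (7 states) tracks the last 2 symbols read; the other (5 states) tracks the input length modulo 5. Each combined state is a pair, one component from each; accept when both components accept. After merging equivalent states the machine shrinks.
A 7-state machine:
        0   1  
>  s0   s1  s1 
   s1   s2  s2 
   s2   s3  s4 
   s3   s5  s5 
   s4   s6  s6 
   s5   s0  s0 
 * s6   s0  s0 
(> = start, * = accepting)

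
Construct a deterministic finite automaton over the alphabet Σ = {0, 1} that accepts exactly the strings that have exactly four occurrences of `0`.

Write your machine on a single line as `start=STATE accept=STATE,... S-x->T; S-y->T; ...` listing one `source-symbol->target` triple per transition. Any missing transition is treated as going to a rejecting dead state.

start=q0; accept=q4; q0-0->q1; q0-1->q0; q1-0->q2; q1-1->q1; q2-0->q3; q2-1->q2; q3-0->q4; q3-1->q3; q4-0->q5; q4-1->q4; q5-0->q5; q5-1->q5

Count `0`s, saturating at 5: states q0 through q4 mean 0 through 4 `0`s seen; q5 means more than 4. Each `0` increments (capped at q5); other symbols loop. Accept from {q4}.
        0   1  
>  q0   q1  q0 
   q1   q2  q1 
   q2   q3  q2 
   q3   q4  q3 
 * q4   q5  q4 
   q5   q5  q5 
(> = start, * = accepting)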